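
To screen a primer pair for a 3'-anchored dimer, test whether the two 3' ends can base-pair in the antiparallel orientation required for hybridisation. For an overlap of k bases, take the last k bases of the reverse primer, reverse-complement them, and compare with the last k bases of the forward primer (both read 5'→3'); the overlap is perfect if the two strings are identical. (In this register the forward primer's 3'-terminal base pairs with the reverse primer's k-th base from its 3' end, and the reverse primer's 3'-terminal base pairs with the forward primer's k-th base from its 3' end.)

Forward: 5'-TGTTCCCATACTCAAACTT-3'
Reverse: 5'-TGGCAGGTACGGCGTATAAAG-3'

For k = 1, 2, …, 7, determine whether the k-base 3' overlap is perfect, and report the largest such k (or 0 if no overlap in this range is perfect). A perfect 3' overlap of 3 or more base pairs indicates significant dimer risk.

Last 7 bases (5'→3') — forward …CAAACTT, reverse …TATAAAG.
Reverse complement of the reverse primer's last 7 bases: CTTTATA; its first k bases are the reverse complement of the reverse primer's last k bases, so a perfect k-base overlap needs the forward primer's last k bases to equal them.
Comparing (forward last k vs required): k=1: T vs C ✗; k=2: TT vs CT ✗; k=3: CTT vs CTT ✓; k=4: ACTT vs CTTT ✗; k=5: AACTT vs CTTTA ✗; k=6: AAACTT vs CTTTAT ✗; k=7: CAAACTT vs CTTTATA ✗.
Only k = 3 is perfect, so the longest perfect 3' overlap is 3.

Longest perfect overlap: 3 complementary base pairs; significant dimer risk (threshold 3).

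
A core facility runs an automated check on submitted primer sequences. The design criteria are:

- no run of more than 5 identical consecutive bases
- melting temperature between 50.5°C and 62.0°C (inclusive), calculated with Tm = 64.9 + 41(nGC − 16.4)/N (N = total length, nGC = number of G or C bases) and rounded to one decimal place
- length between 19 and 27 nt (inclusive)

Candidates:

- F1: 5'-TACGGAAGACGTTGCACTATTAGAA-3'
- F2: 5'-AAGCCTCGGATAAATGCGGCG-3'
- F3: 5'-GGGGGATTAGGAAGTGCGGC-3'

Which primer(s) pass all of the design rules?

F1 (25 nt, A=9 T=6 G=6 C=4): longest run = 2 ✓; Tm = 64.9 + 41·(10 − 16.4)/25 = 54.4°C ✓; length 25 ✓ — passes.
F2 (21 nt, A=6 T=3 G=7 C=5): longest run = 3 ✓; Tm = 64.9 + 41·(12 − 16.4)/21 = 56.3°C ✓; length 21 ✓ — passes.
F3 (20 nt, A=4 T=3 G=11 C=2): longest run = 5 ✓; Tm = 64.9 + 41·(13 − 16.4)/20 = 57.9°C ✓; length 20 ✓ — passes.

F1, F2 and F3.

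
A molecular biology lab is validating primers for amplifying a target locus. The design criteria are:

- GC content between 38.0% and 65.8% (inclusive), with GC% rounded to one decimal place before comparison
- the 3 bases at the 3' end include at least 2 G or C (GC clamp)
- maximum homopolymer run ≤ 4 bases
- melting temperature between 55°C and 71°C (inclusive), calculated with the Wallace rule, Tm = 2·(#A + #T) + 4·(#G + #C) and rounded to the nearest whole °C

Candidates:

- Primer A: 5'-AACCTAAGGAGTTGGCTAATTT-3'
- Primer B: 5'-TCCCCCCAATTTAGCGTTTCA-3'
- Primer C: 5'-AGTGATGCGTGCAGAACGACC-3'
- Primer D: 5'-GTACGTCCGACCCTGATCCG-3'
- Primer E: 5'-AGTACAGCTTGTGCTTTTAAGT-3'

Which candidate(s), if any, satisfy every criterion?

Primer A (22 nt, A=7 T=7 G=5 C=3): GC 8/22 = 36.4%, outside 38.0–65.8% ✗; 3' end TTT has 0 G/C, need ≥2 ✗; longest run = 3 ✓; Tm = 2·14 + 4·8 = 60°C ✓ — fails.
Primer B (21 nt, A=4 T=7 G=2 C=8): GC 10/21 = 47.6% ✓; 3' end TCA has 1 G/C, need ≥2 ✗; longest run = 6, exceeds 4 ✗; Tm = 2·11 + 4·10 = 62°C ✓ — fails.
Primer C (21 nt, A=6 T=3 G=7 C=5): GC 12/21 = 57.1% ✓; 3' end ACC has 2 G/C ✓; longest run = 2 ✓; Tm = 2·9 + 4·12 = 66°C ✓ — passes.
Primer D (20 nt, A=3 T=4 G=5 C=8): GC 13/20 = 65.0% ✓; 3' end CCG has 3 G/C ✓; longest run = 3 ✓; Tm = 2·7 + 4·13 = 66°C ✓ — passes.
Primer E (22 nt, A=5 T=9 G=5 C=3): GC 8/22 = 36.4%, outside 38.0–65.8% ✗; 3' end AGT has 1 G/C, need ≥2 ✗; longest run = 4 ✓; Tm = 2·14 + 4·8 = 60°C ✓ — fails.

Primer C and Primer D.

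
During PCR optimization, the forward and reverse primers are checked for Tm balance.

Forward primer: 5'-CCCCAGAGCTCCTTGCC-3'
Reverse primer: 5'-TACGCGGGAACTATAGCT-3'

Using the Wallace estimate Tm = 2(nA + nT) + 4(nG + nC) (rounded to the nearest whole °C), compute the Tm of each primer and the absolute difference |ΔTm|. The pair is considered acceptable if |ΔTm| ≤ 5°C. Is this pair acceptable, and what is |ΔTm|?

Forward: A=2 T=3 G=3 C=9 → Tm = 2·5 + 4·12 = 58°C.
Reverse: A=5 T=4 G=5 C=4 → Tm = 2·9 + 4·9 = 54°C.
|ΔTm| = |58 − 54| = 4°C, ≤ 5°C.

|ΔTm| = 4°C; the pair is acceptable.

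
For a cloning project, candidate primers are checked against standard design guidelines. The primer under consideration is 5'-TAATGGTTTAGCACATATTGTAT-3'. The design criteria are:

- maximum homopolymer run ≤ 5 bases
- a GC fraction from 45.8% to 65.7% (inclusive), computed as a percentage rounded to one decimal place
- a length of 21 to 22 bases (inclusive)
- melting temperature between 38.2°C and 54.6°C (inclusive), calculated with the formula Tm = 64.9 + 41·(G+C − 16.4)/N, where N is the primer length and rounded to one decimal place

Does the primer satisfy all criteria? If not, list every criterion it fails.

Fails: GC content, length.

Base counts: A=7, T=10, G=4, C=2 (length 23).
homopolymer run: longest run = 3 ✓
GC content: GC 6/23 = 26.1%, outside 45.8–65.7% ✗
length: length 23, outside 21–22 ✗
Tm: Tm = 64.9 + 41·(6 − 16.4)/23 = 46.4°C ✓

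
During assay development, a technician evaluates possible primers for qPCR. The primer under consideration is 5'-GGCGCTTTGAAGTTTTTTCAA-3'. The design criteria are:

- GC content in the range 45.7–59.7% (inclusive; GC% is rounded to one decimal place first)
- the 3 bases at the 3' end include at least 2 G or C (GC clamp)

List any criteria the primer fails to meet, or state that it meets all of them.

Base counts: A=4, T=9, G=5, C=3 (length 21).
GC content: GC 8/21 = 38.1%, outside 45.7–59.7% ✗
GC clamp: 3' end CAA has 1 G/C, need ≥2 ✗

Fails: GC content, GC clamp.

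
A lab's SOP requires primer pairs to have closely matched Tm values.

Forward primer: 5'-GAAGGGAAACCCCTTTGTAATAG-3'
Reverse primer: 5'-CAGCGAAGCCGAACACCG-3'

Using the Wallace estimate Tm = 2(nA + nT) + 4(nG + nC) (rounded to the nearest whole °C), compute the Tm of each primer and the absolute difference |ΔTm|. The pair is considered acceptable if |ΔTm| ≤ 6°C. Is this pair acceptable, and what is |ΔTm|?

|ΔTm| = 6°C; the pair is acceptable.

Forward: A=8 T=5 G=6 C=4 → Tm = 2·13 + 4·10 = 66°C.
Reverse: A=6 T=0 G=5 C=7 → Tm = 2·6 + 4·12 = 60°C.
|ΔTm| = |66 − 60| = 6°C, ≤ 6°C.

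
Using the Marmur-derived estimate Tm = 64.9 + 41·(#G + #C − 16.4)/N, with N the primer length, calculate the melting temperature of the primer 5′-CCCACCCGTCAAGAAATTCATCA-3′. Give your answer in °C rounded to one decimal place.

55.3°C

Base counts: A=8, T=4, G=2, C=9; G+C = 11, N = 23.
Tm = 64.9 + 41·(11 − 16.4)/23 = 64.9 + -221.40/23 = 55.3°C.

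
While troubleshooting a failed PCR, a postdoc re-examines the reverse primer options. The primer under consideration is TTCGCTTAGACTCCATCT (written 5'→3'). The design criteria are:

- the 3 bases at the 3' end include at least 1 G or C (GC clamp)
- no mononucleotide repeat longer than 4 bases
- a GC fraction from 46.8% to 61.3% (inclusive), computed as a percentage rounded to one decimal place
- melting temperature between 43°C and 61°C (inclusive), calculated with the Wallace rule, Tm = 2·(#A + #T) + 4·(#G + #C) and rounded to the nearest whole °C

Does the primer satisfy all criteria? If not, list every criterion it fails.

Base counts: A=3, T=7, G=2, C=6 (length 18).
GC clamp: 3' end TCT has 1 G/C ✓
homopolymer run: longest run = 2 ✓
GC content: GC 8/18 = 44.4%, outside 46.8–61.3% ✗
Tm: Tm = 2·10 + 4·8 = 52°C ✓

Fails: GC content.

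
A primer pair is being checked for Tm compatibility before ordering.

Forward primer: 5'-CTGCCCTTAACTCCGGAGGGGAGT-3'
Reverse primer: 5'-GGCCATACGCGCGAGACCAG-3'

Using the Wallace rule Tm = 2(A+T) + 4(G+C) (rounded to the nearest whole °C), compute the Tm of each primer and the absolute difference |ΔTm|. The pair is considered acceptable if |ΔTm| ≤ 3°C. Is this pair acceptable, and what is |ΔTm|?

Forward: A=4 T=5 G=8 C=7 → Tm = 2·9 + 4·15 = 78°C.
Reverse: A=5 T=1 G=7 C=7 → Tm = 2·6 + 4·14 = 68°C.
|ΔTm| = |78 − 68| = 10°C, > 3°C.

|ΔTm| = 10°C; the pair is not acceptable.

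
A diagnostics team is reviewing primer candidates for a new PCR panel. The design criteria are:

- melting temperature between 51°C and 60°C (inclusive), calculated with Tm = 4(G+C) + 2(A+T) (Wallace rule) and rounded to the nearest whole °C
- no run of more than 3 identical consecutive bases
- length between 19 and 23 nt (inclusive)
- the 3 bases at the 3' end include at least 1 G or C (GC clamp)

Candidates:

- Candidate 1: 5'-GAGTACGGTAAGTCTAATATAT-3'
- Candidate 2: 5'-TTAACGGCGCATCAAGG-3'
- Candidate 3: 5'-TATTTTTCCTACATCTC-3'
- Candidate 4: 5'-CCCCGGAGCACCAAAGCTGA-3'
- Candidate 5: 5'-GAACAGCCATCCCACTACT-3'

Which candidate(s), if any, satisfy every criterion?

Candidate 1 (22 nt, A=8 T=7 G=5 C=2): Tm = 2·15 + 4·7 = 58°C ✓; longest run = 2 ✓; length 22 ✓; 3' end TAT has 0 G/C, need ≥1 ✗ — fails.
Candidate 2 (17 nt, A=5 T=3 G=5 C=4): Tm = 2·8 + 4·9 = 52°C ✓; longest run = 2 ✓; length 17, outside 19–23 ✗; 3' end AGG has 2 G/C ✓ — fails.
Candidate 3 (17 nt, A=3 T=9 G=0 C=5): Tm = 2·12 + 4·5 = 44°C, outside 51–60°C ✗; longest run = 5, exceeds 3 ✗; length 17, outside 19–23 ✗; 3' end CTC has 2 G/C ✓ — fails.
Candidate 4 (20 nt, A=6 T=1 G=5 C=8): Tm = 2·7 + 4·13 = 66°C, outside 51–60°C ✗; longest run = 4, exceeds 3 ✗; length 20 ✓; 3' end TGA has 1 G/C ✓ — fails.
Candidate 5 (19 nt, A=6 T=3 G=2 C=8): Tm = 2·9 + 4·10 = 58°C ✓; longest run = 3 ✓; length 19 ✓; 3' end ACT has 1 G/C ✓ — passes.

Candidate 5 only.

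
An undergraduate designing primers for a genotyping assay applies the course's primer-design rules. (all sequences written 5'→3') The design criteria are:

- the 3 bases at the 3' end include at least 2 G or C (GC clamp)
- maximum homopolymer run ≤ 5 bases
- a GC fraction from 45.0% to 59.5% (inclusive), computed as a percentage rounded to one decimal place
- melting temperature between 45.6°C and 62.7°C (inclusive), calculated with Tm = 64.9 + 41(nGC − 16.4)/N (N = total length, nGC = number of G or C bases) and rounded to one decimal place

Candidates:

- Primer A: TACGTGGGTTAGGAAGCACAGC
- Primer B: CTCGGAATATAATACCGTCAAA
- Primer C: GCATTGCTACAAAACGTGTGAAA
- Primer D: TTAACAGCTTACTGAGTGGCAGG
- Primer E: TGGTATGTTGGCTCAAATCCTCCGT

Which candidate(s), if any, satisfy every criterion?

Primer A (22 nt, A=6 T=4 G=8 C=4): 3' end AGC has 2 G/C ✓; longest run = 3 ✓; GC 12/22 = 54.5% ✓; Tm = 64.9 + 41·(12 − 16.4)/22 = 56.7°C ✓ — passes.
Primer B (22 nt, A=9 T=5 G=3 C=5): 3' end AAA has 0 G/C, need ≥2 ✗; longest run = 3 ✓; GC 8/22 = 36.4%, outside 45.0–59.5% ✗; Tm = 64.9 + 41·(8 − 16.4)/22 = 49.2°C ✓ — fails.
Primer C (23 nt, A=9 T=5 G=5 C=4): 3' end AAA has 0 G/C, need ≥2 ✗; longest run = 4 ✓; GC 9/23 = 39.1%, outside 45.0–59.5% ✗; Tm = 64.9 + 41·(9 − 16.4)/23 = 51.7°C ✓ — fails.
Primer D (23 nt, A=6 T=6 G=7 C=4): 3' end AGG has 2 G/C ✓; longest run = 2 ✓; GC 11/23 = 47.8% ✓; Tm = 64.9 + 41·(11 − 16.4)/23 = 55.3°C ✓ — passes.
Primer E (25 nt, A=4 T=9 G=6 C=6): 3' end CGT has 2 G/C ✓; longest run = 3 ✓; GC 12/25 = 48.0% ✓; Tm = 64.9 + 41·(12 − 16.4)/25 = 57.7°C ✓ — passes.

Primer A, Primer D and Primer E.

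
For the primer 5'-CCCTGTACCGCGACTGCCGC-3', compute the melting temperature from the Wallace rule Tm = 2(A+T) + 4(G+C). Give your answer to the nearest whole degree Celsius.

Base counts: A=2, T=3, G=5, C=10 (length 20).
Tm = 2·(2+3) + 4·(5+10) = 2·5 + 4·15 = 10 + 60 = 70°C.

70°C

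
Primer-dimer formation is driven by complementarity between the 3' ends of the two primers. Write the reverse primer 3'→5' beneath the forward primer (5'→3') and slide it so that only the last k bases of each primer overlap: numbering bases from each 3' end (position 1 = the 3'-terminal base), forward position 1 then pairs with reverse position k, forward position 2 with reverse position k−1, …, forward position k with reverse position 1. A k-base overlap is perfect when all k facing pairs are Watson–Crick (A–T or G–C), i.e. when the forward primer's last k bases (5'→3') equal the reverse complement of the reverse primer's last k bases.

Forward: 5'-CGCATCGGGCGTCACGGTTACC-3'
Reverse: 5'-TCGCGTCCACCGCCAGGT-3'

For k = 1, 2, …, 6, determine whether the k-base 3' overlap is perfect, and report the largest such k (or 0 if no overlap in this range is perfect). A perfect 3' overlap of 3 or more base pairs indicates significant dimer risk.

Longest perfect overlap: 3 complementary base pairs; significant dimer risk (threshold 3).

Last 6 bases (5'→3') — forward …GTTACC, reverse …CCAGGT.
Reverse complement of the reverse primer's last 6 bases: ACCTGG; its first k bases are the reverse complement of the reverse primer's last k bases, so a perfect k-base overlap needs the forward primer's last k bases to equal them.
Comparing (forward last k vs required): k=1: C vs A ✗; k=2: CC vs AC ✗; k=3: ACC vs ACC ✓; k=4: TACC vs ACCT ✗; k=5: TTACC vs ACCTG ✗; k=6: GTTACC vs ACCTGG ✗.
Only k = 3 is perfect, so the longest perfect 3' overlap is 3.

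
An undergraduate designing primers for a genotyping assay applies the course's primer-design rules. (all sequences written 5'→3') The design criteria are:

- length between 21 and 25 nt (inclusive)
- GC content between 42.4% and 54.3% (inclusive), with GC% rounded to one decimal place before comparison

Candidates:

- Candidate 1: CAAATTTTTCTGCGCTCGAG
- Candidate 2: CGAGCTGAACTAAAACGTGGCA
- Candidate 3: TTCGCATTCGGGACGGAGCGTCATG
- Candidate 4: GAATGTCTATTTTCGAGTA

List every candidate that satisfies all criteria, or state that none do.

Candidate 2 only.

Candidate 1 (20 nt, A=4 T=7 G=4 C=5): length 20, outside 21–25 ✗; GC 9/20 = 45.0% ✓ — fails.
Candidate 2 (22 nt, A=8 T=3 G=6 C=5): length 22 ✓; GC 11/22 = 50.0% ✓ — passes.
Candidate 3 (25 nt, A=4 T=6 G=9 C=6): length 25 ✓; GC 15/25 = 60.0%, outside 42.4–54.3% ✗ — fails.
Candidate 4 (19 nt, A=5 T=8 G=4 C=2): length 19, outside 21–25 ✗; GC 6/19 = 31.6%, outside 42.4–54.3% ✗ — fails.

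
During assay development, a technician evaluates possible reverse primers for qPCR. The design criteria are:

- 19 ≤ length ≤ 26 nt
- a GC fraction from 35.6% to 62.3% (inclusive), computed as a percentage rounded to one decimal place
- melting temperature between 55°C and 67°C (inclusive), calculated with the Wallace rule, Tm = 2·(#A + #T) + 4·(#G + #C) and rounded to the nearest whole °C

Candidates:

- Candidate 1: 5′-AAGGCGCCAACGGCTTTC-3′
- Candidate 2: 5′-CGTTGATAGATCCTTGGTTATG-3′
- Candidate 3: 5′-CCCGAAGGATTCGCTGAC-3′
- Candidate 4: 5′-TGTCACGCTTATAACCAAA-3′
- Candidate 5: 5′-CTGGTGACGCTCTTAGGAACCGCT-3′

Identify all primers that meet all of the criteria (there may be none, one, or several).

Candidate 2 only.

Candidate 1 (18 nt, A=4 T=3 G=5 C=6): length 18, outside 19–26 ✗; GC 11/18 = 61.1% ✓; Tm = 2·7 + 4·11 = 58°C ✓ — fails.
Candidate 2 (22 nt, A=4 T=9 G=6 C=3): length 22 ✓; GC 9/22 = 40.9% ✓; Tm = 2·13 + 4·9 = 62°C ✓ — passes.
Candidate 3 (18 nt, A=4 T=3 G=5 C=6): length 18, outside 19–26 ✗; GC 11/18 = 61.1% ✓; Tm = 2·7 + 4·11 = 58°C ✓ — fails.
Candidate 4 (19 nt, A=7 T=5 G=2 C=5): length 19 ✓; GC 7/19 = 36.8% ✓; Tm = 2·12 + 4·7 = 52°C, outside 55–67°C ✗ — fails.
Candidate 5 (24 nt, A=4 T=6 G=7 C=7): length 24 ✓; GC 14/24 = 58.3% ✓; Tm = 2·10 + 4·14 = 76°C, outside 55–67°C ✗ — fails.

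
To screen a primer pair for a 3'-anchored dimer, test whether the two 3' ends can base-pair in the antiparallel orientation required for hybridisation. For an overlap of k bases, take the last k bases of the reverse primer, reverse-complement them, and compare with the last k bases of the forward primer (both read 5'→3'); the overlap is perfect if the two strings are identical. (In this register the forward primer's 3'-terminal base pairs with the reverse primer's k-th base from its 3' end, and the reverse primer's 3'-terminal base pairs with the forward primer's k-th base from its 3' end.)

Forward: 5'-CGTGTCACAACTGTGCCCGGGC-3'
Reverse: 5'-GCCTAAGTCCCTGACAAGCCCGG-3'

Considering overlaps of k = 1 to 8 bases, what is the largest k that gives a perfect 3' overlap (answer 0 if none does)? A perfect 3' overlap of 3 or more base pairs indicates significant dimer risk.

Last 8 bases (5'→3') — forward …GCCCGGGC, reverse …AAGCCCGG.
Reverse complement of the reverse primer's last 8 bases: CCGGGCTT; its first k bases are the reverse complement of the reverse primer's last k bases, so a perfect k-base overlap needs the forward primer's last k bases to equal them.
Comparing (forward last k vs required): k=1: C vs C ✓; k=2: GC vs CC ✗; k=3: GGC vs CCG ✗; k=4: GGGC vs CCGG ✗; k=5: CGGGC vs CCGGG ✗; k=6: CCGGGC vs CCGGGC ✓; k=7: CCCGGGC vs CCGGGCT ✗; k=8: GCCCGGGC vs CCGGGCTT ✗.
Perfect overlaps at k = 1, 6; the largest is 6.

Longest perfect overlap: 6 complementary base pairs; significant dimer risk (threshold 3).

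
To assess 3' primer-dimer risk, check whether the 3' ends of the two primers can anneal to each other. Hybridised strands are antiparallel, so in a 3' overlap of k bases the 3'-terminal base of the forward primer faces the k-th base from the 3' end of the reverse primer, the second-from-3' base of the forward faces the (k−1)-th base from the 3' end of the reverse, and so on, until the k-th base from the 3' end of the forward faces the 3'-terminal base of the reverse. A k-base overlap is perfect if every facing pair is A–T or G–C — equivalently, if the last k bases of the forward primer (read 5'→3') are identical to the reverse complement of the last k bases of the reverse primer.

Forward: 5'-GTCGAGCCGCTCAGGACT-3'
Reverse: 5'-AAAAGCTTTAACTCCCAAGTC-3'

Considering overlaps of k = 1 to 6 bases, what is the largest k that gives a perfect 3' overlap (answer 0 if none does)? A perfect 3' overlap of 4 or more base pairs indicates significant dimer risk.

Last 6 bases (5'→3') — forward …AGGACT, reverse …CAAGTC.
Reverse complement of the reverse primer's last 6 bases: GACTTG; its first k bases are the reverse complement of the reverse primer's last k bases, so a perfect k-base overlap needs the forward primer's last k bases to equal them.
Comparing (forward last k vs required): k=1: T vs G ✗; k=2: CT vs GA ✗; k=3: ACT vs GAC ✗; k=4: GACT vs GACT ✓; k=5: GGACT vs GACTT ✗; k=6: AGGACT vs GACTTG ✗.
Only k = 4 is perfect, so the longest perfect 3' overlap is 4.

Longest perfect overlap: 4 complementary base pairs; significant dimer risk (threshold 4).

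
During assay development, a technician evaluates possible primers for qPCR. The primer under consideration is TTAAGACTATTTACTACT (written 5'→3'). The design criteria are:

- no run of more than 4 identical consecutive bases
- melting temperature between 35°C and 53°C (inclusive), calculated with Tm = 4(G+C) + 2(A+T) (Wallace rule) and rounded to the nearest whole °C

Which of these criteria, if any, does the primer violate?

Meets all criteria.

Base counts: A=6, T=8, G=1, C=3 (length 18).
homopolymer run: longest run = 3 ✓
Tm: Tm = 2·14 + 4·4 = 44°C ✓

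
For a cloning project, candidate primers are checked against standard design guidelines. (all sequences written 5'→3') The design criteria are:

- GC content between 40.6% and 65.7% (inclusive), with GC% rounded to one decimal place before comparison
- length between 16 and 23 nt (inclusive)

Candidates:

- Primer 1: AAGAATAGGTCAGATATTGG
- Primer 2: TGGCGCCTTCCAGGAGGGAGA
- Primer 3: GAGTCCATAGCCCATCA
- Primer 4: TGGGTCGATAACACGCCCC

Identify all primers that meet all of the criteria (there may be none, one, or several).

Primer 3 and Primer 4.

Primer 1 (20 nt, A=8 T=5 G=6 C=1): GC 7/20 = 35.0%, outside 40.6–65.7% ✗; length 20 ✓ — fails.
Primer 2 (21 nt, A=4 T=3 G=9 C=5): GC 14/21 = 66.7%, outside 40.6–65.7% ✗; length 21 ✓ — fails.
Primer 3 (17 nt, A=5 T=3 G=3 C=6): GC 9/17 = 52.9% ✓; length 17 ✓ — passes.
Primer 4 (19 nt, A=4 T=3 G=5 C=7): GC 12/19 = 63.2% ✓; length 19 ✓ — passes.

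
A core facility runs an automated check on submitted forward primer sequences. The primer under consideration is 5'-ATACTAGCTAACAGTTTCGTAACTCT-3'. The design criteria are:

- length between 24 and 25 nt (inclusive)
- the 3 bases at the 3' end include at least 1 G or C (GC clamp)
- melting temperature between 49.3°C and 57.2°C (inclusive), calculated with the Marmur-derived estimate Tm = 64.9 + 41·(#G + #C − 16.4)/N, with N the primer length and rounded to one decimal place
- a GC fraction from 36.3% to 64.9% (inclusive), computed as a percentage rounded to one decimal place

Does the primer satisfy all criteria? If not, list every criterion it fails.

Base counts: A=8, T=9, G=3, C=6 (length 26).
length: length 26, outside 24–25 ✗
GC clamp: 3' end TCT has 1 G/C ✓
Tm: Tm = 64.9 + 41·(9 − 16.4)/26 = 53.2°C ✓
GC content: GC 9/26 = 34.6%, outside 36.3–64.9% ✗

Fails: length, GC content.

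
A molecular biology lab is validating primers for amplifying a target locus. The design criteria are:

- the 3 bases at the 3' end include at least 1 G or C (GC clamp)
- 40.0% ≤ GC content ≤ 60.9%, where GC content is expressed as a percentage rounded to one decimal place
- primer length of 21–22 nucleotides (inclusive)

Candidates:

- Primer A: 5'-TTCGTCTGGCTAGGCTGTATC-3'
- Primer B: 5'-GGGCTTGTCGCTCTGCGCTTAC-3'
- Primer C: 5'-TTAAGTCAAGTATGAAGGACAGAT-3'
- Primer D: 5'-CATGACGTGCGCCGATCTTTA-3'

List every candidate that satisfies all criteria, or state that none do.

Primer A (21 nt, A=2 T=8 G=6 C=5): 3' end ATC has 1 G/C ✓; GC 11/21 = 52.4% ✓; length 21 ✓ — passes.
Primer B (22 nt, A=1 T=7 G=7 C=7): 3' end TAC has 1 G/C ✓; GC 14/22 = 63.6%, outside 40.0–60.9% ✗; length 22 ✓ — fails.
Primer C (24 nt, A=10 T=6 G=6 C=2): 3' end GAT has 1 G/C ✓; GC 8/24 = 33.3%, outside 40.0–60.9% ✗; length 24, outside 21–22 ✗ — fails.
Primer D (21 nt, A=4 T=6 G=5 C=6): 3' end TTA has 0 G/C, need ≥1 ✗; GC 11/21 = 52.4% ✓; length 21 ✓ — fails.

Primer A only.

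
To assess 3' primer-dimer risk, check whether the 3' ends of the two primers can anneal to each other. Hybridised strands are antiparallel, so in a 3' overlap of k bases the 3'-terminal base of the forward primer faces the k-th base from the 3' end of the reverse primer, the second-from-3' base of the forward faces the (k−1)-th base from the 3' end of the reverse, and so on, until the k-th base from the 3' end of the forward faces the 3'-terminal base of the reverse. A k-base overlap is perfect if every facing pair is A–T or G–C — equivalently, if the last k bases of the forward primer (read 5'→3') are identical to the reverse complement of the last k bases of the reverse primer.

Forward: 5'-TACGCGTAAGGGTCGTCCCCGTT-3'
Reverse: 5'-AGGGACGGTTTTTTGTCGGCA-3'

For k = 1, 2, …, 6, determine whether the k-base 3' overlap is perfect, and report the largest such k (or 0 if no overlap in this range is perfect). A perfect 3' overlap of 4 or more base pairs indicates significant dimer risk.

Longest perfect overlap: 1 complementary base pair; below the dimer-risk threshold (threshold 4).

Last 6 bases (5'→3') — forward …CCCGTT, reverse …TCGGCA.
Reverse complement of the reverse primer's last 6 bases: TGCCGA; its first k bases are the reverse complement of the reverse primer's last k bases, so a perfect k-base overlap needs the forward primer's last k bases to equal them.
Comparing (forward last k vs required): k=1: T vs T ✓; k=2: TT vs TG ✗; k=3: GTT vs TGC ✗; k=4: CGTT vs TGCC ✗; k=5: CCGTT vs TGCCG ✗; k=6: CCCGTT vs TGCCGA ✗.
Only k = 1 is perfect, so the longest perfect 3' overlap is 1.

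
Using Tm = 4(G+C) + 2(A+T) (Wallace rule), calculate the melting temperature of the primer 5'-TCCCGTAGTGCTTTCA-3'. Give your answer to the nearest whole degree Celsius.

Base counts: A=2, T=6, G=3, C=5 (length 16).
Tm = 2·(2+6) + 4·(3+5) = 2·8 + 4·8 = 16 + 32 = 48°C.

48°C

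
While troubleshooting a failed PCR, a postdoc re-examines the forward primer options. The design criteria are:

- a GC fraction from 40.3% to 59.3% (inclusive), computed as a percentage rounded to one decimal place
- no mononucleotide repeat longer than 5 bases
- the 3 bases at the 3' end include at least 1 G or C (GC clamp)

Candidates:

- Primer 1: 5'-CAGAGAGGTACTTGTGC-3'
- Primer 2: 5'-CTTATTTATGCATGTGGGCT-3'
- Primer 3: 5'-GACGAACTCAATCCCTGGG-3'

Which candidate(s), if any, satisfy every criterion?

Primer 1 (17 nt, A=4 T=4 G=6 C=3): GC 9/17 = 52.9% ✓; longest run = 2 ✓; 3' end TGC has 2 G/C ✓ — passes.
Primer 2 (20 nt, A=3 T=9 G=5 C=3): GC 8/20 = 40.0%, outside 40.3–59.3% ✗; longest run = 3 ✓; 3' end GCT has 2 G/C ✓ — fails.
Primer 3 (19 nt, A=5 T=3 G=5 C=6): GC 11/19 = 57.9% ✓; longest run = 3 ✓; 3' end GGG has 3 G/C ✓ — passes.

Primer 1 and Primer 3.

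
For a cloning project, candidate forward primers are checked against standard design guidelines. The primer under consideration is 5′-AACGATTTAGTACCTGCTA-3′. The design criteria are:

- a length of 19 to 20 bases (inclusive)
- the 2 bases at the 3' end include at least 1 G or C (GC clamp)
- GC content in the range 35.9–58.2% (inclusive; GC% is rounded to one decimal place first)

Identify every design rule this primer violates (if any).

Base counts: A=6, T=6, G=3, C=4 (length 19).
length: length 19 ✓
GC clamp: 3' end TA has 0 G/C, need ≥1 ✗
GC content: GC 7/19 = 36.8% ✓

Fails: GC clamp.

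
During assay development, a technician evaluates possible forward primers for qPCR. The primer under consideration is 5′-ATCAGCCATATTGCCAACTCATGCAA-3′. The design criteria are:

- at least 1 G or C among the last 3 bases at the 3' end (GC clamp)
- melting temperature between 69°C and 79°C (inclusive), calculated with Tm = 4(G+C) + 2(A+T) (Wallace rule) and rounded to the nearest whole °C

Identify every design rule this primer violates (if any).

Meets all criteria.

Base counts: A=9, T=6, G=3, C=8 (length 26).
GC clamp: 3' end CAA has 1 G/C ✓
Tm: Tm = 2·15 + 4·11 = 74°C ✓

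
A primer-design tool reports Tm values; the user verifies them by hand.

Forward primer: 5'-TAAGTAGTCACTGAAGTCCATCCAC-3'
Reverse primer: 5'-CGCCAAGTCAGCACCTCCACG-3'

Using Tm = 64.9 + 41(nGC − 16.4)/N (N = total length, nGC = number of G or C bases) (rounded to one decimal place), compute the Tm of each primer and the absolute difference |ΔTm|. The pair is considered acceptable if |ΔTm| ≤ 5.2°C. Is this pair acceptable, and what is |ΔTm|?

|ΔTm| = 4.2°C; the pair is acceptable.

Forward: G+C = 11, N = 25 → Tm = 64.9 + 41·(11 − 16.4)/25 = 56.0°C.
Reverse: G+C = 14, N = 21 → Tm = 64.9 + 41·(14 − 16.4)/21 = 60.2°C.
|ΔTm| = |56.0 − 60.2| = 4.2°C, ≤ 5.2°C.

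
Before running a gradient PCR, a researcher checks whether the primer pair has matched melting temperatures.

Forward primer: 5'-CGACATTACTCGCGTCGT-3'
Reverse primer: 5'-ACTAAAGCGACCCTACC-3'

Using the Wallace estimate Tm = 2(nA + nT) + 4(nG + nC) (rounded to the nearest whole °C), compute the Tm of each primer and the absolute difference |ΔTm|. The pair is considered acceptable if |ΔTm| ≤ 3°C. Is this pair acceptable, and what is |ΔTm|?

Forward: A=3 T=5 G=4 C=6 → Tm = 2·8 + 4·10 = 56°C.
Reverse: A=6 T=2 G=2 C=7 → Tm = 2·8 + 4·9 = 52°C.
|ΔTm| = |56 − 52| = 4°C, > 3°C.

|ΔTm| = 4°C; the pair is not acceptable.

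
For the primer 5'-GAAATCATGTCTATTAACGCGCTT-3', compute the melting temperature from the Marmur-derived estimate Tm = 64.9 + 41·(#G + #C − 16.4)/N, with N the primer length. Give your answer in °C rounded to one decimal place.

Base counts: A=7, T=8, G=4, C=5; G+C = 9, N = 24.
Tm = 64.9 + 41·(9 − 16.4)/24 = 64.9 + -303.40/24 = 52.3°C.

52.3°C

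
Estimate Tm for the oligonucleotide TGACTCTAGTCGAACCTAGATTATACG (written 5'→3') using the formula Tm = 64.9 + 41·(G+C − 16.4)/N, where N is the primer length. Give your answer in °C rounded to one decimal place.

Base counts: A=8, T=8, G=5, C=6; G+C = 11, N = 27.
Tm = 64.9 + 41·(11 − 16.4)/27 = 64.9 + -221.40/27 = 56.7°C.

56.7°C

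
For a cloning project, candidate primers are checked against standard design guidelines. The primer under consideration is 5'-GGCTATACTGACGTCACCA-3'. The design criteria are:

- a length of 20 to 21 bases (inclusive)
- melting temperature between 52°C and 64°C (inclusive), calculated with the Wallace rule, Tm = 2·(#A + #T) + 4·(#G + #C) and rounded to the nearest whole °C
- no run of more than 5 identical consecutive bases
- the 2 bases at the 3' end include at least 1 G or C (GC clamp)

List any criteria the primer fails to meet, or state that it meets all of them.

Fails: length.

Base counts: A=5, T=4, G=4, C=6 (length 19).
length: length 19, outside 20–21 ✗
Tm: Tm = 2·9 + 4·10 = 58°C ✓
homopolymer run: longest run = 2 ✓
GC clamp: 3' end CA has 1 G/C ✓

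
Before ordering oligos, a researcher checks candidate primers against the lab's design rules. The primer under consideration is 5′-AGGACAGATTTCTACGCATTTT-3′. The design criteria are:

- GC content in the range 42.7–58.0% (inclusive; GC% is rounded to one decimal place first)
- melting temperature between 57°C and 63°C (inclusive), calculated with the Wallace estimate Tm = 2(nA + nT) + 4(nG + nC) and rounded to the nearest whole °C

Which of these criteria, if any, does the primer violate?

Fails: GC content.

Base counts: A=6, T=8, G=4, C=4 (length 22).
GC content: GC 8/22 = 36.4%, outside 42.7–58.0% ✗
Tm: Tm = 2·14 + 4·8 = 60°C ✓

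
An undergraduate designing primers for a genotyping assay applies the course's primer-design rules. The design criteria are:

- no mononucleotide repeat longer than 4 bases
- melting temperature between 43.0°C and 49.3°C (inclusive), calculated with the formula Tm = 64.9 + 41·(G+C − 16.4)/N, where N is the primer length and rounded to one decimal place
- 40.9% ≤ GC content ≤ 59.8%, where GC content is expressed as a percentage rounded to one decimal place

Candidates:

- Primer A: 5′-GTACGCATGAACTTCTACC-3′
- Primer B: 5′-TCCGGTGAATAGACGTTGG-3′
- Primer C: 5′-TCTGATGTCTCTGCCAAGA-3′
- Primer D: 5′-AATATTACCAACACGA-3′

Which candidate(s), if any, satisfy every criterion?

Primer A (19 nt, A=5 T=5 G=3 C=6): longest run = 2 ✓; Tm = 64.9 + 41·(9 − 16.4)/19 = 48.9°C ✓; GC 9/19 = 47.4% ✓ — passes.
Primer B (19 nt, A=4 T=5 G=7 C=3): longest run = 2 ✓; Tm = 64.9 + 41·(10 − 16.4)/19 = 51.1°C, outside 43.0–49.3°C ✗; GC 10/19 = 52.6% ✓ — fails.
Primer C (19 nt, A=4 T=6 G=4 C=5): longest run = 2 ✓; Tm = 64.9 + 41·(9 − 16.4)/19 = 48.9°C ✓; GC 9/19 = 47.4% ✓ — passes.
Primer D (16 nt, A=8 T=3 G=1 C=4): longest run = 2 ✓; Tm = 64.9 + 41·(5 − 16.4)/16 = 35.7°C, outside 43.0–49.3°C ✗; GC 5/16 = 31.3%, outside 40.9–59.8% ✗ — fails.

Primer A and Primer C.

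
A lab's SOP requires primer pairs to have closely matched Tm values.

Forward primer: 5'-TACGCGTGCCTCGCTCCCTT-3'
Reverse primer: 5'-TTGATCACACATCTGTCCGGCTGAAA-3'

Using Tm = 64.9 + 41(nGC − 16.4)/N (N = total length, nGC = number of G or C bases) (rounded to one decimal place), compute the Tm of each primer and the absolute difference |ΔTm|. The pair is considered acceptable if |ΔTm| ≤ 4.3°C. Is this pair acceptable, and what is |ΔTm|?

|ΔTm| = 0.1°C; the pair is acceptable.

Forward: G+C = 13, N = 20 → Tm = 64.9 + 41·(13 − 16.4)/20 = 57.9°C.
Reverse: G+C = 12, N = 26 → Tm = 64.9 + 41·(12 − 16.4)/26 = 58.0°C.
|ΔTm| = |57.9 − 58.0| = 0.1°C, ≤ 4.3°C.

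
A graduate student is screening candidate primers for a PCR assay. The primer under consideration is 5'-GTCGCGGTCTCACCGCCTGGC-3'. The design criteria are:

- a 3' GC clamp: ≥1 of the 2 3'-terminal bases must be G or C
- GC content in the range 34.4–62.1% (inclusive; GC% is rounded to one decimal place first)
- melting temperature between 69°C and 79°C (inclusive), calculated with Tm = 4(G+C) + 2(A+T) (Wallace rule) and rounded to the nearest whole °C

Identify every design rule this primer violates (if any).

Fails: GC content.

Base counts: A=1, T=4, G=7, C=9 (length 21).
GC clamp: 3' end GC has 2 G/C ✓
GC content: GC 16/21 = 76.2%, outside 34.4–62.1% ✗
Tm: Tm = 2·5 + 4·16 = 74°C ✓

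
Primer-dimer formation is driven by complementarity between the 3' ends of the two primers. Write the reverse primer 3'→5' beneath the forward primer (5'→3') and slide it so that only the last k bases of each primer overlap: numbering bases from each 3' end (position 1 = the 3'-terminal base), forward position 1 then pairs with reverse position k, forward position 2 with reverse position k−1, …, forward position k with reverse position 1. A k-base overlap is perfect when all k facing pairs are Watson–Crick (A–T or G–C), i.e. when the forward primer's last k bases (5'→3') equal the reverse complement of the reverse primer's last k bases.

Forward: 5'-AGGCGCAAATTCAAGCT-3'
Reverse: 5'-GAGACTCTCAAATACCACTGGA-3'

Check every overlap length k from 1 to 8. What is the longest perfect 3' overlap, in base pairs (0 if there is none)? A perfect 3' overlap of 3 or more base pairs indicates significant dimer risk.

Last 8 bases (5'→3') — forward …TTCAAGCT, reverse …CCACTGGA.
Reverse complement of the reverse primer's last 8 bases: TCCAGTGG; its first k bases are the reverse complement of the reverse primer's last k bases, so a perfect k-base overlap needs the forward primer's last k bases to equal them.
Comparing (forward last k vs required): k=1: T vs T ✓; k=2: CT vs TC ✗; k=3: GCT vs TCC ✗; k=4: AGCT vs TCCA ✗; k=5: AAGCT vs TCCAG ✗; k=6: CAAGCT vs TCCAGT ✗; k=7: TCAAGCT vs TCCAGTG ✗; k=8: TTCAAGCT vs TCCAGTGG ✗.
Only k = 1 is perfect, so the longest perfect 3' overlap is 1.

Longest perfect overlap: 1 complementary base pair; below the dimer-risk threshold (threshold 3).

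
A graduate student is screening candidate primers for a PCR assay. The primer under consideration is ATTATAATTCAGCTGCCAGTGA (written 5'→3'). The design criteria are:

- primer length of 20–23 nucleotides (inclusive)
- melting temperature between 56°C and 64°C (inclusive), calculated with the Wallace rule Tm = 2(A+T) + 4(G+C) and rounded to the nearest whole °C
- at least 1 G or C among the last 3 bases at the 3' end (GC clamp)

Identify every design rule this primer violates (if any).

Meets all criteria.

Base counts: A=7, T=7, G=4, C=4 (length 22).
length: length 22 ✓
Tm: Tm = 2·14 + 4·8 = 60°C ✓
GC clamp: 3' end TGA has 1 G/C ✓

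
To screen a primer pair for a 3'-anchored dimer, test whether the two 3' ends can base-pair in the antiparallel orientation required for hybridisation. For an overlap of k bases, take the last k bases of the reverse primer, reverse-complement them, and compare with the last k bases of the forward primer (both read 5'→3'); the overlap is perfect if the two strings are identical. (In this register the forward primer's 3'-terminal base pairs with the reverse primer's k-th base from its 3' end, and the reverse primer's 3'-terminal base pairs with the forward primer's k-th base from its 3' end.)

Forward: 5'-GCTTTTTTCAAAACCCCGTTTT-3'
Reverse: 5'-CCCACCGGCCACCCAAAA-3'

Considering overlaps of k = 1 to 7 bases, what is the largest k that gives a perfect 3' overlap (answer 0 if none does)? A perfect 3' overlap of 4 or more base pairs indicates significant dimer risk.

Longest perfect overlap: 4 complementary base pairs; significant dimer risk (threshold 4).

Last 7 bases (5'→3') — forward …CCGTTTT, reverse …CCCAAAA.
Reverse complement of the reverse primer's last 7 bases: TTTTGGG; its first k bases are the reverse complement of the reverse primer's last k bases, so a perfect k-base overlap needs the forward primer's last k bases to equal them.
Comparing (forward last k vs required): k=1: T vs T ✓; k=2: TT vs TT ✓; k=3: TTT vs TTT ✓; k=4: TTTT vs TTTT ✓; k=5: GTTTT vs TTTTG ✗; k=6: CGTTTT vs TTTTGG ✗; k=7: CCGTTTT vs TTTTGGG ✗.
Perfect overlaps at k = 1, 2, 3, 4; the largest is 4.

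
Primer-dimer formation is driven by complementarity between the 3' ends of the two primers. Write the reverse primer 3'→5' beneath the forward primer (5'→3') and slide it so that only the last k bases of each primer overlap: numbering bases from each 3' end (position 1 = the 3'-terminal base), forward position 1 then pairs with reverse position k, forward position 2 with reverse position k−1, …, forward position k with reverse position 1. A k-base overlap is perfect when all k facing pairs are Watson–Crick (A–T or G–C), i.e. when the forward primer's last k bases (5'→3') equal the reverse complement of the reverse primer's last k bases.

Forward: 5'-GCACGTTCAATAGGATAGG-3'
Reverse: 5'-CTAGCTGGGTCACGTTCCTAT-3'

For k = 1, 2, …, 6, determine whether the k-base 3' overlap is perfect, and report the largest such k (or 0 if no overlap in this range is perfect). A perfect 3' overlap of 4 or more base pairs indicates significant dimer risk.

Last 6 bases (5'→3') — forward …GATAGG, reverse …TCCTAT.
Reverse complement of the reverse primer's last 6 bases: ATAGGA; its first k bases are the reverse complement of the reverse primer's last k bases, so a perfect k-base overlap needs the forward primer's last k bases to equal them.
Comparing (forward last k vs required): k=1: G vs A ✗; k=2: GG vs AT ✗; k=3: AGG vs ATA ✗; k=4: TAGG vs ATAG ✗; k=5: ATAGG vs ATAGG ✓; k=6: GATAGG vs ATAGGA ✗.
Only k = 5 is perfect, so the longest perfect 3' overlap is 5.

Longest perfect overlap: 5 complementary base pairs; significant dimer risk (threshold 4).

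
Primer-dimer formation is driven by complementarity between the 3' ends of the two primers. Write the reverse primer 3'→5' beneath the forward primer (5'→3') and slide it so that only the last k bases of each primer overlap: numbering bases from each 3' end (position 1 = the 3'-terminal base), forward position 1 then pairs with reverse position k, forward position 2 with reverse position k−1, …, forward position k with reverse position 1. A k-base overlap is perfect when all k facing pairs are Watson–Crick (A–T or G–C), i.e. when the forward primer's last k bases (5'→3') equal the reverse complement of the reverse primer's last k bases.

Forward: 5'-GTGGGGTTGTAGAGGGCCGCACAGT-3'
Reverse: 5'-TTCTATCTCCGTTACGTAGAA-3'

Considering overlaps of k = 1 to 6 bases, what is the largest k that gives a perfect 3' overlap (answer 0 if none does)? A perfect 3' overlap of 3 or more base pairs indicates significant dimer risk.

Last 6 bases (5'→3') — forward …CACAGT, reverse …GTAGAA.
Reverse complement of the reverse primer's last 6 bases: TTCTAC; its first k bases are the reverse complement of the reverse primer's last k bases, so a perfect k-base overlap needs the forward primer's last k bases to equal them.
Comparing (forward last k vs required): k=1: T vs T ✓; k=2: GT vs TT ✗; k=3: AGT vs TTC ✗; k=4: CAGT vs TTCT ✗; k=5: ACAGT vs TTCTA ✗; k=6: CACAGT vs TTCTAC ✗.
Only k = 1 is perfect, so the longest perfect 3' overlap is 1.

Longest perfect overlap: 1 complementary base pair; below the dimer-risk threshold (threshold 3).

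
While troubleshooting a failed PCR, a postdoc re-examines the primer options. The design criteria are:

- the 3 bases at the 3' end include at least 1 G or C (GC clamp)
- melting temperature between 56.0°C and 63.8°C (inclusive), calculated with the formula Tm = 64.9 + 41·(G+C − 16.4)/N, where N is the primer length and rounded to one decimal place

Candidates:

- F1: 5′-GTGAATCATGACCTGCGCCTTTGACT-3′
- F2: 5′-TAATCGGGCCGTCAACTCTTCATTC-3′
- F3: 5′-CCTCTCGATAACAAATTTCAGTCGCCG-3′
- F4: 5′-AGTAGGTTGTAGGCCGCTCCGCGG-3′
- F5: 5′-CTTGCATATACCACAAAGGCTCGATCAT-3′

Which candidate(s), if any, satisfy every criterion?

F1 (26 nt, A=5 T=8 G=6 C=7): 3' end ACT has 1 G/C ✓; Tm = 64.9 + 41·(13 − 16.4)/26 = 59.5°C ✓ — passes.
F2 (25 nt, A=5 T=8 G=4 C=8): 3' end TTC has 1 G/C ✓; Tm = 64.9 + 41·(12 − 16.4)/25 = 57.7°C ✓ — passes.
F3 (27 nt, A=7 T=7 G=4 C=9): 3' end CCG has 3 G/C ✓; Tm = 64.9 + 41·(13 − 16.4)/27 = 59.7°C ✓ — passes.
F4 (24 nt, A=3 T=5 G=10 C=6): 3' end CGG has 3 G/C ✓; Tm = 64.9 + 41·(16 − 16.4)/24 = 64.2°C, outside 56.0–63.8°C ✗ — fails.
F5 (28 nt, A=9 T=7 G=4 C=8): 3' end CAT has 1 G/C ✓; Tm = 64.9 + 41·(12 − 16.4)/28 = 58.5°C ✓ — passes.

F1, F2, F3 and F5.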